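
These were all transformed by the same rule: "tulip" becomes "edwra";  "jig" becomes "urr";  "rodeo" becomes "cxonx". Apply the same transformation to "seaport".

The shift depends on letter class: consonant t→e is +11, but vowel u→d is +9. The rule splits by letter class: vowels +9, consonants +11.
On seaport: s(cons)+11=d, e(vowel)+9=n, a(vowel)+9=j, p(cons)+11=a, o(vowel)+9=x, r(cons)+11=c, t(cons)+11=e.

dnjaxce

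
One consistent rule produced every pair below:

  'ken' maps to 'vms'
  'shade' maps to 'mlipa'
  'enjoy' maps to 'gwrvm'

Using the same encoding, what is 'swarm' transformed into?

uziea

The output letters match the input read backwards, each shifted +8: ken reversed is nek. Two steps: reverse the string, then apply a Caesar shift of +8.
For swarm: reverse → mraws; then shift: m+8=u, r+8=z, a+8=i, w+8=e, s+8=a.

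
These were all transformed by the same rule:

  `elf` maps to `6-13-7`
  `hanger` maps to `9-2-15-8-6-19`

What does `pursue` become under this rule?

e is letter #5 and maps to 6: an offset of 1. Letters become their 1-based position plus 1 (so a→2, b→3, …).
For pursue: p=16→17, u=21→22, r=18→19, s=19→20, u=21→22, e=5→6.

17-22-19-20-22-6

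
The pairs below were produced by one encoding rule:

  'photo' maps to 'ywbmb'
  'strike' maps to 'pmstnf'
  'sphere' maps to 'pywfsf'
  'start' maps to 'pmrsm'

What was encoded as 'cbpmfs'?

foster

p(15)→y(24) and h(7)→w(22) fit y≡23x+17 (mod 26); the inverse of 23 mod 26 is 17. This is an affine cipher: with a=0,…,z=25, each position x becomes (23x+17) mod 26.
Reversing it on cbpmfs: c(2)→17·(2−17)≡5=f; b(1)→17·(1−17)≡14=o; p(15)→17·(15−17)≡18=s; m(12)→17·(12−17)≡19=t; f(5)→17·(5−17)≡4=e; s(18)→17·(18−17)≡17=r (all mod 26).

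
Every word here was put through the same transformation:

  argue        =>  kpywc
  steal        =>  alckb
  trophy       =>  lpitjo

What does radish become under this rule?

This is an affine cipher: with a=0,…,z=25, each position x becomes (11x+10) mod 26.
For radish: r(17)→11·17+10≡15=p; a(0)→11·0+10≡10=k; d(3)→11·3+10≡17=r; i(8)→11·8+10≡20=u; s(18)→11·18+10≡0=a; h(7)→11·7+10≡9=j (all mod 26).

pkruaj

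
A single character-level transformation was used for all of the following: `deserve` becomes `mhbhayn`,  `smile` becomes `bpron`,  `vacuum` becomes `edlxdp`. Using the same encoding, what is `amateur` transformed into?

jpjwnxa

The shifts repeat in a cycle of length 2: positions 0,1,… shift by +9, +3, then the pattern repeats.
Applying it to amateur: a+9=j, m+3=p, a+9=j, t+3=w, e+9=n, u+3=x, r+9=a.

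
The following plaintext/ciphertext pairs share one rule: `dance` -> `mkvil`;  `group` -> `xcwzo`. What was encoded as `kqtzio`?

The output letters match the input read backwards, each shifted +8: dance reversed is ecnad. Read the word backwards and shift each letter +8.
Reversing it on kqtzio: shift back: k−8=c, q−8=i, t−8=l, z−8=r, i−8=a, o−8=g → cilrag; then reverse → garlic.

garlic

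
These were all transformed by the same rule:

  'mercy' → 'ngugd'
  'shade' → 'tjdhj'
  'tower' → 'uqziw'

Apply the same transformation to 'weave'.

Each letter shifts forward by (position + 1), i.e. 1, 2, 3, … — the shift grows by one for each successive letter.
On weave: w+1=x, e+2=g, a+3=d, v+4=z, e+5=j.

xgdzj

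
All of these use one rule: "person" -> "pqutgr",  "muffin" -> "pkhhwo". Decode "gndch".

The output letters match the input read backwards, each shifted +2: person reversed is nosrep. Two steps: reverse the string, then apply a Caesar shift of +2.
Decoding gndch: shift back: g−2=e, n−2=l, d−2=b, c−2=a, h−2=f → elbaf; then reverse → fable.

fable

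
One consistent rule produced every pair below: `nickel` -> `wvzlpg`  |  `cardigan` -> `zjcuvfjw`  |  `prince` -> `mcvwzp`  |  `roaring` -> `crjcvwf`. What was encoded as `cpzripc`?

This is an affine cipher: with a=0,…,z=25, each position x becomes (21x+9) mod 26.
Undoing it on cpzripc: c(2)→5·(2−9)≡17=r; p(15)→5·(15−9)≡4=e; z(25)→5·(25−9)≡2=c; r(17)→5·(17−9)≡14=o; i(8)→5·(8−9)≡21=v; p(15)→5·(15−9)≡4=e; c(2)→5·(2−9)≡17=r (all mod 26).

recover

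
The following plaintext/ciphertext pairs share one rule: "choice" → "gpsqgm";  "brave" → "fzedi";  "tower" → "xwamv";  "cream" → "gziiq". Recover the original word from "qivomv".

margin

Shifts by position in choice: pos 0: c→g (+4), pos 1: h→p (+8), pos 2: o→s (+4), pos 3: i→q (+8) — repeating every 2. It's a Vigenère-style cipher with numeric key [4,8]: position i shifts by key[i mod 2].
Reversing it on qivomv: q−4=m, i−8=a, v−4=r, o−8=g, m−4=i, v−8=n.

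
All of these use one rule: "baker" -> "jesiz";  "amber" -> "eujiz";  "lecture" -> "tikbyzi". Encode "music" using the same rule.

Vowels shift forward by 4 and consonants shift forward by 8.
On music: m(cons)+8=u, u(vowel)+4=y, s(cons)+8=a, i(vowel)+4=m, c(cons)+8=k.

uyamk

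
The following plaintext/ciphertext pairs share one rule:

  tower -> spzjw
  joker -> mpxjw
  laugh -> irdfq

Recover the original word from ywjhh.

t(19)→s(18) and o(14)→p(15) fit y≡11x+17 (mod 26); the inverse of 11 mod 26 is 19. Treating letters as 0–25, the rule is x ↦ 11x + 17 (mod 26).
Undoing it on ywjhh: y(24)→19·(24−17)≡3=d; w(22)→19·(22−17)≡17=r; j(9)→19·(9−17)≡4=e; h(7)→19·(7−17)≡18=s; h(7)→19·(7−17)≡18=s (all mod 26).

dress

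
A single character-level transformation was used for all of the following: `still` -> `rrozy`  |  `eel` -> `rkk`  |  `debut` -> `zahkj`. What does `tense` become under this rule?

The word is reversed, then every letter is shifted forward by 6.
On tense: reverse → esnet; then shift: e+6=k, s+6=y, n+6=t, e+6=k, t+6=z.

kytkz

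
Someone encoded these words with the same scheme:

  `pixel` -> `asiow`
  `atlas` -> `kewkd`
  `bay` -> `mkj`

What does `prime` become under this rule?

The shift depends on letter class: consonant p→a is +11, but vowel i→s is +10. The rule splits by letter class: vowels +10, consonants +11.
On prime: p(cons)+11=a, r(cons)+11=c, i(vowel)+10=s, m(cons)+11=x, e(vowel)+10=o.

acsxo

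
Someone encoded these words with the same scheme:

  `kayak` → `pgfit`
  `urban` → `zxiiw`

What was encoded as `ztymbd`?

The shift increases by 1 at each position, starting from +5: 5, 6, 7, ….
Decoding ztymbd: z−5=u, t−6=n, y−7=r, m−8=e, b−9=s, d−10=t.

unrest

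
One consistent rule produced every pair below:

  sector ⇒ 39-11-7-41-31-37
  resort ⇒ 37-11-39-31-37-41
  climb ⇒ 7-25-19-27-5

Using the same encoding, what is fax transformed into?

13-3-49

Each letter becomes 2×(its alphabet position, a=1..z=26) + 1.
Applying it to fax: f=6→13, a=1→3, x=24→49.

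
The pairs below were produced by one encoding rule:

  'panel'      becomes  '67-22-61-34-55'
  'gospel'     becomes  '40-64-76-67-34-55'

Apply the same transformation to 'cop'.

p(#16)→67 and a(#1)→22: differences scale by 3, so n = 3·pos + 19. Each letter becomes 3×(its alphabet position, a=1..z=26) + 19.
Applying it to cop: c=3→28, o=15→64, p=16→67.

28-64-67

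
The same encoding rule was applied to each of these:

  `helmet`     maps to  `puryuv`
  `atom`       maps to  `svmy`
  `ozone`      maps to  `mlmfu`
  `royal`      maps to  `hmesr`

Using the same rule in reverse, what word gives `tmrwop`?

polish

h(7)→p(15) and e(4)→u(20) fit y≡7x+18 (mod 26); the inverse of 7 mod 26 is 15. This is an affine cipher: with a=0,…,z=25, each position x becomes (7x+18) mod 26.
Decoding tmrwop: t(19)→15·(19−18)≡15=p; m(12)→15·(12−18)≡14=o; r(17)→15·(17−18)≡11=l; w(22)→15·(22−18)≡8=i; o(14)→15·(14−18)≡18=s; p(15)→15·(15−18)≡7=h (all mod 26).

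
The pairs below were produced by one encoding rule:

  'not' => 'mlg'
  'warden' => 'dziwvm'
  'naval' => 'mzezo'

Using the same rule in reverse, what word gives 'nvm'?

men

Each pair mirrors across the alphabet (n↔m, o↔l, t↔g): positions sum to 25. This is the alphabet-reversal cipher (Atbash): a becomes z, b becomes y, etc.
Decoding nvm: n↔m, v↔e, m↔n.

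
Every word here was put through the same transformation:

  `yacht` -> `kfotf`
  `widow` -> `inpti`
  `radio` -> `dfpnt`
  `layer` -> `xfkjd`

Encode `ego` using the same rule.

jst

The rule splits by letter class: vowels +5, consonants +12.
On ego: e(vowel)+5=j, g(cons)+12=s, o(vowel)+5=t.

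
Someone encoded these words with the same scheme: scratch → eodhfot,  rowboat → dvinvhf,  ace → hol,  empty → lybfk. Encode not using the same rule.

zvf

Vowels shift forward by 7 and consonants shift forward by 12.
For not: n(cons)+12=z, o(vowel)+7=v, t(cons)+12=f.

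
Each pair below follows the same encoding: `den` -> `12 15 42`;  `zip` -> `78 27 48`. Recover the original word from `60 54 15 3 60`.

The formula is n = 3×(alphabet index, a=1).
Decoding 60 54 15 3 60: 60→(60−0)÷3=20=t, 54→(54−0)÷3=18=r, 15→(15−0)÷3=5=e, 3→(3−0)÷3=1=a, 60→(60−0)÷3=20=t.

treat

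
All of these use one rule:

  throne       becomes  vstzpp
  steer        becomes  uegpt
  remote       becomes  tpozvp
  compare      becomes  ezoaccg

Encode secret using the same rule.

upecge

Shifts by position in throne: pos 0: t→v (+2), pos 1: h→s (+11), pos 2: r→t (+2), pos 3: o→z (+11) — repeating every 2. A repeating key of period 2 is used — shifts +2, +11 over and over.
For secret: s+2=u, e+11=p, c+2=e, r+11=c, e+2=g, t+11=e.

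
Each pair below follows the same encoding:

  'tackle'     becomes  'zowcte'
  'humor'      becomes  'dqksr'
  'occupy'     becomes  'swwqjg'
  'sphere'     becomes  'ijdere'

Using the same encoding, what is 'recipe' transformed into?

t(19)→z(25) and a(0)→o(14) fit y≡17x+14 (mod 26); the inverse of 17 mod 26 is 23. This is an affine cipher: with a=0,…,z=25, each position x becomes (17x+14) mod 26.
For recipe: r(17)→17·17+14≡17=r; e(4)→17·4+14≡4=e; c(2)→17·2+14≡22=w; i(8)→17·8+14≡20=u; p(15)→17·15+14≡9=j; e(4)→17·4+14≡4=e (all mod 26).

rewuje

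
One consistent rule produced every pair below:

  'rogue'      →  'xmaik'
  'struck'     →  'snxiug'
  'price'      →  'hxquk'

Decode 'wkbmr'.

r(17)→x(23) and o(14)→m(12) fit y≡21x+4 (mod 26); the inverse of 21 mod 26 is 5. This is an affine cipher: with a=0,…,z=25, each position x becomes (21x+4) mod 26.
Decoding wkbmr: w(22)→5·(22−4)≡12=m; k(10)→5·(10−4)≡4=e; b(1)→5·(1−4)≡11=l; m(12)→5·(12−4)≡14=o; r(17)→5·(17−4)≡13=n (all mod 26).

melon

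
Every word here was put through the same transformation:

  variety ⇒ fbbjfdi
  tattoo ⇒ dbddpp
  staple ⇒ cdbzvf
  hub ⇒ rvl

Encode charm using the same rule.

mrbbw

The shift depends on letter class: consonant v→f is +10, but vowel a→b is +1. Vowels shift forward by 1 and consonants shift forward by 10.
Applying it to charm: c(cons)+10=m, h(cons)+10=r, a(vowel)+1=b, r(cons)+10=b, m(cons)+10=w.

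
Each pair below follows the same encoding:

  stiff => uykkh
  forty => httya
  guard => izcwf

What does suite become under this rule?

uzkyg

Shifts by position in stiff: pos 0: s→u (+2), pos 1: t→y (+5), pos 2: i→k (+2), pos 3: f→k (+5) — repeating every 2. The shifts repeat in a cycle of length 2: positions 0,1,… shift by +2, +5, then the pattern repeats.
For suite: s+2=u, u+5=z, i+2=k, t+5=y, e+2=g.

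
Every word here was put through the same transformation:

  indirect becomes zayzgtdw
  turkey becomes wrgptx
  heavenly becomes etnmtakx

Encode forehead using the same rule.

This is an affine cipher: with a=0,…,z=25, each position x becomes (21x+13) mod 26.
For forehead: f(5)→21·5+13≡14=o; o(14)→21·14+13≡21=v; r(17)→21·17+13≡6=g; e(4)→21·4+13≡19=t; h(7)→21·7+13≡4=e; e(4)→21·4+13≡19=t; a(0)→21·0+13≡13=n; d(3)→21·3+13≡24=y (all mod 26).

ovgtetny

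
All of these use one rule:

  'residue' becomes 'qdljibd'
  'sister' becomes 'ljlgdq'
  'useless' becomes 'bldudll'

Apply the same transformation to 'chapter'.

noxagdq

Each letter's alphabet position (a=0..z=25) is mapped through 21·x+23 mod 26 — an affine cipher.
For chapter: c(2)→21·2+23≡13=n; h(7)→21·7+23≡14=o; a(0)→21·0+23≡23=x; p(15)→21·15+23≡0=a; t(19)→21·19+23≡6=g; e(4)→21·4+23≡3=d; r(17)→21·17+23≡16=q (all mod 26).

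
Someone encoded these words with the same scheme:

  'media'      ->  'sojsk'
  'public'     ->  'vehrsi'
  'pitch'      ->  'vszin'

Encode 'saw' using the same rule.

The rule splits by letter class: vowels +10, consonants +6.
Applying it to saw: s(cons)+6=y, a(vowel)+10=k, w(cons)+6=c.

ykc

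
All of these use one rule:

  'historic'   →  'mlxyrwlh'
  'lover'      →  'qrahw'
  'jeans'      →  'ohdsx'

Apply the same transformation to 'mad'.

The rule splits by letter class: vowels +3, consonants +5.
Applying it to mad: m(cons)+5=r, a(vowel)+3=d, d(cons)+5=i.

rdi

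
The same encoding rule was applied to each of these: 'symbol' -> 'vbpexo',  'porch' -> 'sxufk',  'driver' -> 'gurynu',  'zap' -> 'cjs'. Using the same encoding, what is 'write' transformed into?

zurwn

The shift depends on letter class: consonant s→v is +3, but vowel o→x is +9. Vowels shift forward by 9 and consonants shift forward by 3.
For write: w(cons)+3=z, r(cons)+3=u, i(vowel)+9=r, t(cons)+3=w, e(vowel)+9=n.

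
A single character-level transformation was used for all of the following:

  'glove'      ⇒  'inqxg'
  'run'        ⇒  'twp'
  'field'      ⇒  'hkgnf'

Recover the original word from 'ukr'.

sip

Compare letters: g→i is +2, l→n is +2, o→q is +2 — a constant shift. This is a Caesar cipher with shift 2.
Reversing it on ukr: u−2=s, k−2=i, r−2=p.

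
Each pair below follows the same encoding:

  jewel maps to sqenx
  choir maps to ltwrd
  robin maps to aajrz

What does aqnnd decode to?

refer

It's a Vigenère-style cipher with numeric key [9,12,8]: position i shifts by key[i mod 3].
Decoding aqnnd: a−9=r, q−12=e, n−8=f, n−9=e, d−12=r.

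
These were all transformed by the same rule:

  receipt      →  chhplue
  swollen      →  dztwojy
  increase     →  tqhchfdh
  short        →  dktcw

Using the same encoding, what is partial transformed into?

Shifts by position in receipt: pos 0: r→c (+11), pos 1: e→h (+3), pos 2: c→h (+5), pos 3: e→p (+11), pos 4: i→l (+3), pos 5: p→u (+5) — repeating every 3. It's a Vigenère-style cipher with numeric key [11,3,5]: position i shifts by key[i mod 3].
Applying it to partial: p+11=a, a+3=d, r+5=w, t+11=e, i+3=l, a+5=f, l+11=w.

adwelfw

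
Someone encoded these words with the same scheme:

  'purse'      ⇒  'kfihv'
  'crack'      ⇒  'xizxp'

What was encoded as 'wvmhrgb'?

density

Each pair mirrors across the alphabet (p↔k, u↔f, r↔i): positions sum to 25. Letters are reflected about the middle of the alphabet (position → 25−position): Atbash.
Reversing it on wvmhrgb: w↔d, v↔e, m↔n, h↔s, r↔i, g↔t, b↔y.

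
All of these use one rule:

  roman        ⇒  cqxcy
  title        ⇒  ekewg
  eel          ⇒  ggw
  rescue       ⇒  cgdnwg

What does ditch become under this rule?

The rule splits by letter class: vowels +2, consonants +11.
Applying it to ditch: d(cons)+11=o, i(vowel)+2=k, t(cons)+11=e, c(cons)+11=n, h(cons)+11=s.

okens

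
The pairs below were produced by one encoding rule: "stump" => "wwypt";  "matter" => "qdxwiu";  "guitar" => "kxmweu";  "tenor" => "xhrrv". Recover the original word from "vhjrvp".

reform

A repeating key of period 2 is used — shifts +4, +3 over and over.
Decoding vhjrvp: v−4=r, h−3=e, j−4=f, r−3=o, v−4=r, p−3=m.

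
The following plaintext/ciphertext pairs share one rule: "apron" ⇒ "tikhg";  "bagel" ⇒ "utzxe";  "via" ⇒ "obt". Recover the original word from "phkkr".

worry

Compare letters: a→t is +19, p→i is +19, r→k is +19 — a constant shift. Every letter moves 19 places later in the alphabet, wrapping around z→a.
Decoding phkkr: p−19=w, h−19=o, k−19=r, k−19=r, r−19=y.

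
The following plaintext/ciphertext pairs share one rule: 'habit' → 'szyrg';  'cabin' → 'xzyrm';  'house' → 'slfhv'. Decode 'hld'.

sow

Each pair mirrors across the alphabet (h↔s, a↔z, b↔y): positions sum to 25. Each letter is replaced by its mirror in the alphabet: a↔z, b↔y, c↔x, and so on (the Atbash cipher).
Decoding hld: h↔s, l↔o, d↔w.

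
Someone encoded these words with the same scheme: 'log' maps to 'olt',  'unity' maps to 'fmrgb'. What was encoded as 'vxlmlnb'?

Each letter is replaced by its mirror in the alphabet: a↔z, b↔y, c↔x, and so on (the Atbash cipher).
Decoding vxlmlnb: v↔e, x↔c, l↔o, m↔n, l↔o, n↔m, b↔y.

economy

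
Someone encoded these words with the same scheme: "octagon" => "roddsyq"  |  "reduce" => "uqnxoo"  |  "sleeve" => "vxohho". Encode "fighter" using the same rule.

iuqkfou

Shifts by position in octagon: pos 0: o→r (+3), pos 1: c→o (+12), pos 2: t→d (+10), pos 3: a→d (+3), pos 4: g→s (+12), pos 5: o→y (+10) — repeating every 3. A repeating key of period 3 is used — shifts +3, +12, +10 over and over.
For fighter: f+3=i, i+12=u, g+10=q, h+3=k, t+12=f, e+10=o, r+3=u.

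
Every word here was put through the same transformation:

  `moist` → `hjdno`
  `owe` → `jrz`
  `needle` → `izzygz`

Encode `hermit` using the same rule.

czmhdo

This is a Caesar cipher with shift 21.
Applying it to hermit: h+21=c, e+21=z, r+21=m, m+21=h, i+21=d, t+21=o.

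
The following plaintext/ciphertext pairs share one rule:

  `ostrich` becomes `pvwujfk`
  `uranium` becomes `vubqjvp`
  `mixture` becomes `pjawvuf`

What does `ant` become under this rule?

bqw

The shift depends on letter class: consonant s→v is +3, but vowel o→p is +1. Two shifts are in play — +1 for a/e/i/o/u, +3 for every other letter.
Applying it to ant: a(vowel)+1=b, n(cons)+3=q, t(cons)+3=w.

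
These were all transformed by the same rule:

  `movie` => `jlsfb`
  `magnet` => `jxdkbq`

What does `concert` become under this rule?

Every letter moves 23 places later in the alphabet, wrapping around z→a.
On concert: c+23=z, o+23=l, n+23=k, c+23=z, e+23=b, r+23=o, t+23=q.

zlkzboq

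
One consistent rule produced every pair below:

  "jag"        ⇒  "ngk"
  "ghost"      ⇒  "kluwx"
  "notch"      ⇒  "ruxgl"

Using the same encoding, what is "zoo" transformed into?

The rule splits by letter class: vowels +6, consonants +4.
On zoo: z(cons)+4=d, o(vowel)+6=u, o(vowel)+6=u.

duu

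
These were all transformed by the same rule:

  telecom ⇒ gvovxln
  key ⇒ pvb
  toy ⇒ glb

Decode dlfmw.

wound

Each pair mirrors across the alphabet (t↔g, e↔v, l↔o): positions sum to 25. Letters are reflected about the middle of the alphabet (position → 25−position): Atbash.
Reversing it on dlfmw: d↔w, l↔o, f↔u, m↔n, w↔d.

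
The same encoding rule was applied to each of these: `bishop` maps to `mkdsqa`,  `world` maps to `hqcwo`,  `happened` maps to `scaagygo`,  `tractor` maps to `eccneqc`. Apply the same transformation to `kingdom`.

Vowels shift forward by 2 and consonants shift forward by 11.
On kingdom: k(cons)+11=v, i(vowel)+2=k, n(cons)+11=y, g(cons)+11=r, d(cons)+11=o, o(vowel)+2=q, m(cons)+11=x.

vkyroqx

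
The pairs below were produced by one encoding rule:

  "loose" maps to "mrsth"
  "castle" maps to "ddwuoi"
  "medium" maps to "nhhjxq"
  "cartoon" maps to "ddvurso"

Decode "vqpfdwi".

unleash

Shifts by position in loose: pos 0: l→m (+1), pos 1: o→r (+3), pos 2: o→s (+4), pos 3: s→t (+1), pos 4: e→h (+3) — repeating every 3. It's a Vigenère-style cipher with numeric key [1,3,4]: position i shifts by key[i mod 3].
Undoing it on vqpfdwi: v−1=u, q−3=n, p−4=l, f−1=e, d−3=a, w−4=s, i−1=h.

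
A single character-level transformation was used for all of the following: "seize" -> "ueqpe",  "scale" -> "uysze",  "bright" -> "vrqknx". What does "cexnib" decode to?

s(18)→u(20) and e(4)→e(4) fit y≡3x+18 (mod 26); the inverse of 3 mod 26 is 9. Each letter's alphabet position (a=0..z=25) is mapped through 3·x+18 mod 26 — an affine cipher.
Decoding cexnib: c(2)→9·(2−18)≡12=m; e(4)→9·(4−18)≡4=e; x(23)→9·(23−18)≡19=t; n(13)→9·(13−18)≡7=h; i(8)→9·(8−18)≡14=o; b(1)→9·(1−18)≡3=d (all mod 26).

method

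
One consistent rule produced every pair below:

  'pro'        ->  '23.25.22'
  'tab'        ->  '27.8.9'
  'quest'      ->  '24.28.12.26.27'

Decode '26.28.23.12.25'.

Letters become their 1-based position plus 7 (so a→8, b→9, …).
Decoding 26.28.23.12.25: 26→(26−7)÷1=19=s, 28→(28−7)÷1=21=u, 23→(23−7)÷1=16=p, 12→(12−7)÷1=5=e, 25→(25−7)÷1=18=r.

super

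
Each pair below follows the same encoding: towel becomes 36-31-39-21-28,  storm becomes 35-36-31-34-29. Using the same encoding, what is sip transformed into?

35-25-32

Letters become their 1-based position plus 16 (so a→17, b→18, …).
Applying it to sip: s=19→35, i=9→25, p=16→32.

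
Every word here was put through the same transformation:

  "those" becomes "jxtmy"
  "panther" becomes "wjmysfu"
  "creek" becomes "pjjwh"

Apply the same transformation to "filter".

wjyqnk

The output letters match the input read backwards, each shifted +5: those reversed is esoht. Two steps: reverse the string, then apply a Caesar shift of +5.
On filter: reverse → retlif; then shift: r+5=w, e+5=j, t+5=y, l+5=q, i+5=n, f+5=k.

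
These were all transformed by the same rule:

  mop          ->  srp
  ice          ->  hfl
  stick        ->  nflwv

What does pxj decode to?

gum

Two steps: reverse the string, then apply a Caesar shift of +3.
Undoing it on pxj: shift back: p−3=m, x−3=u, j−3=g → mug; then reverse → gum.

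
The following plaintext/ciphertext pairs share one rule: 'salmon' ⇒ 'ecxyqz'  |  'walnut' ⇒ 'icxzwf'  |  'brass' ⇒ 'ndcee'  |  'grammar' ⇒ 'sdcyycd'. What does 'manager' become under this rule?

yczcsgd

The rule splits by letter class: vowels +2, consonants +12.
For manager: m(cons)+12=y, a(vowel)+2=c, n(cons)+12=z, a(vowel)+2=c, g(cons)+12=s, e(vowel)+2=g, r(cons)+12=d.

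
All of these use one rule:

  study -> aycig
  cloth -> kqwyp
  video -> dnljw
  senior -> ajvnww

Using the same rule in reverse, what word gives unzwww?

Shifts by position in study: pos 0: s→a (+8), pos 1: t→y (+5), pos 2: u→c (+8), pos 3: d→i (+5) — repeating every 2. It's a Vigenère-style cipher with numeric key [8,5]: position i shifts by key[i mod 2].
Decoding unzwww: u−8=m, n−5=i, z−8=r, w−5=r, w−8=o, w−5=r.

mirror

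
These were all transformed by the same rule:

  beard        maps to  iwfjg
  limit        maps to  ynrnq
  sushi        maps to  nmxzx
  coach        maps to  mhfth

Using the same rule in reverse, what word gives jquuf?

apple

Read the word backwards and shift each letter +5.
Reversing it on jquuf: shift back: j−5=e, q−5=l, u−5=p, u−5=p, f−5=a → elppa; then reverse → apple.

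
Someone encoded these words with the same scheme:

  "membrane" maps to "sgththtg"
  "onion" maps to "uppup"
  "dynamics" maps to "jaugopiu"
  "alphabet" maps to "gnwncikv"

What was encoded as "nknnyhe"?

highway

A repeating key of period 3 is used — shifts +6, +2, +7 over and over.
Reversing it on nknnyhe: n−6=h, k−2=i, n−7=g, n−6=h, y−2=w, h−7=a, e−6=y.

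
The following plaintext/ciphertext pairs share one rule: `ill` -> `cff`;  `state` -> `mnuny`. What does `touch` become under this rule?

niowb

Compare letters: i→c is +20, l→f is +20, l→f is +20 — a constant shift. Every letter moves 20 places later in the alphabet, wrapping around z→a.
On touch: t+20=n, o+20=i, u+20=o, c+20=w, h+20=b.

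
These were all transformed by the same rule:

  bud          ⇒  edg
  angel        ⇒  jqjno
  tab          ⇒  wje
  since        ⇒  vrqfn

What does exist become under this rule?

The shift depends on letter class: consonant b→e is +3, but vowel u→d is +9. The rule splits by letter class: vowels +9, consonants +3.
Applying it to exist: e(vowel)+9=n, x(cons)+3=a, i(vowel)+9=r, s(cons)+3=v, t(cons)+3=w.

narvw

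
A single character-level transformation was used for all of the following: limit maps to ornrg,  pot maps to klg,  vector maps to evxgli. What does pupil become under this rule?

Each pair mirrors across the alphabet (l↔o, i↔r, m↔n): positions sum to 25. Letters are reflected about the middle of the alphabet (position → 25−position): Atbash.
Applying it to pupil: p↔k, u↔f, p↔k, i↔r, l↔o.

kfkro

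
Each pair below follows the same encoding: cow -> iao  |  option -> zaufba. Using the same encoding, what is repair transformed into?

The output letters match the input read backwards, each shifted +12: cow reversed is woc. Read the word backwards and shift each letter +12.
Applying it to repair: reverse → riaper; then shift: r+12=d, i+12=u, a+12=m, p+12=b, e+12=q, r+12=d.

dumbqd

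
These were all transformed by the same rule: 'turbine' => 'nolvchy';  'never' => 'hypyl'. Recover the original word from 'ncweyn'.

Each letter is shifted forward by 20 in the alphabet (a Caesar shift of +20).
Decoding ncweyn: n−20=t, c−20=i, w−20=c, e−20=k, y−20=e, n−20=t.

ticket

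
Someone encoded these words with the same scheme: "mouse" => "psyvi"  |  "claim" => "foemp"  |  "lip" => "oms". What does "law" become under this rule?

The shift depends on letter class: consonant m→p is +3, but vowel o→s is +4. The rule splits by letter class: vowels +4, consonants +3.
On law: l(cons)+3=o, a(vowel)+4=e, w(cons)+3=z.

oez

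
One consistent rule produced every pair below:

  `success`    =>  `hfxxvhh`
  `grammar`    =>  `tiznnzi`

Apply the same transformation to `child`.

This is the alphabet-reversal cipher (Atbash): a becomes z, b becomes y, etc.
On child: c↔x, h↔s, i↔r, l↔o, d↔w.

xsrow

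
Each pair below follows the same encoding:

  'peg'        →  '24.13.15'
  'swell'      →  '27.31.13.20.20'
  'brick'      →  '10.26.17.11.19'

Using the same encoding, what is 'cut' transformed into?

11.29.28

p is letter #16 and maps to 24: an offset of 8. Letters become their 1-based position plus 8 (so a→9, b→10, …).
For cut: c=3→11, u=21→29, t=20→28.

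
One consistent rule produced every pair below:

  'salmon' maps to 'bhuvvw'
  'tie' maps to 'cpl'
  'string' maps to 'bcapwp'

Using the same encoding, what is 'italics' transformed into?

pchuplb

Vowels shift forward by 7 and consonants shift forward by 9.
On italics: i(vowel)+7=p, t(cons)+9=c, a(vowel)+7=h, l(cons)+9=u, i(vowel)+7=p, c(cons)+9=l, s(cons)+9=b.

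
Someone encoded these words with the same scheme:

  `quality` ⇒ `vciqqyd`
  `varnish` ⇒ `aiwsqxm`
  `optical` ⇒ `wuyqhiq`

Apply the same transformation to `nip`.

Vowels shift forward by 8 and consonants shift forward by 5.
On nip: n(cons)+5=s, i(vowel)+8=q, p(cons)+5=u.

squ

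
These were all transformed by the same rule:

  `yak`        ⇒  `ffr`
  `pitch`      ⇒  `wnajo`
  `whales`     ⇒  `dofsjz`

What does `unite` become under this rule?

The shift depends on letter class: consonant y→f is +7, but vowel a→f is +5. Vowels shift forward by 5 and consonants shift forward by 7.
Applying it to unite: u(vowel)+5=z, n(cons)+7=u, i(vowel)+5=n, t(cons)+7=a, e(vowel)+5=j.

zunaj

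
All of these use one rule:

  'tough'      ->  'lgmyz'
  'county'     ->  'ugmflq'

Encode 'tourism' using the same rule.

lgmjake

Compare letters: t→l is +18, o→g is +18, u→m is +18 — a constant shift. This is a Caesar cipher with shift 18.
Applying it to tourism: t+18=l, o+18=g, u+18=m, r+18=j, i+18=a, s+18=k, m+18=e.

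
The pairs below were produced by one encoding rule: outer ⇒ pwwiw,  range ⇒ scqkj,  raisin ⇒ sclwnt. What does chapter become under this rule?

djdtyky

Each letter shifts forward by (position + 1), i.e. 1, 2, 3, … — the shift grows by one for each successive letter.
For chapter: c+1=d, h+2=j, a+3=d, p+4=t, t+5=y, e+6=k, r+7=y.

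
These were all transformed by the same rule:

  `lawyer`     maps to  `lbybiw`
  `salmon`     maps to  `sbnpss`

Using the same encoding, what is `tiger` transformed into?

tjihv

In lawyer: l→l is +0, a→b is +1, w→y is +2, y→b is +3 — the shift increases by 1 each position. Each letter shifts forward by its position index (0, 1, 2, …) — the shift grows by one for each successive letter.
Applying it to tiger: t+0=t, i+1=j, g+2=i, e+3=h, r+4=v.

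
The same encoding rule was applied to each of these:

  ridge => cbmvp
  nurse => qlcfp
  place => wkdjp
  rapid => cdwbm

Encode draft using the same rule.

This is an affine cipher: with a=0,…,z=25, each position x becomes (3x+3) mod 26.
On draft: d(3)→3·3+3≡12=m; r(17)→3·17+3≡2=c; a(0)→3·0+3≡3=d; f(5)→3·5+3≡18=s; t(19)→3·19+3≡8=i (all mod 26).

mcdsi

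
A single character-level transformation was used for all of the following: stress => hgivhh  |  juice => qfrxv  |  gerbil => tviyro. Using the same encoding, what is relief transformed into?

Each pair mirrors across the alphabet (s↔h, t↔g, r↔i): positions sum to 25. This is the alphabet-reversal cipher (Atbash): a becomes z, b becomes y, etc.
For relief: r↔i, e↔v, l↔o, i↔r, e↔v, f↔u.

ivorvu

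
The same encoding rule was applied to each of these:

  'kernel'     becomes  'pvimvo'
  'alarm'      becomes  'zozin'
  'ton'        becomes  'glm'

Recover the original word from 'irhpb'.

Each pair mirrors across the alphabet (k↔p, e↔v, r↔i): positions sum to 25. Each letter is replaced by its mirror in the alphabet: a↔z, b↔y, c↔x, and so on (the Atbash cipher).
Undoing it on irhpb: i↔r, r↔i, h↔s, p↔k, b↔y.

risky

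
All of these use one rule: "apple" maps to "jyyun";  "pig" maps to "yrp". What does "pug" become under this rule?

Compare letters: a→j is +9, p→y is +9, p→y is +9 — a constant shift. It's a constant shift of +9 (ROT9).
Applying it to pug: p+9=y, u+9=d, g+9=p.

ydp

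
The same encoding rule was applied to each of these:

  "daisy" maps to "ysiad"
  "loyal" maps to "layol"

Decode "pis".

sip

The output letters match the input read backwards: daisy reversed is ysiad. It's just the letters in reverse order.
Undoing it on pis: then reverse → sip.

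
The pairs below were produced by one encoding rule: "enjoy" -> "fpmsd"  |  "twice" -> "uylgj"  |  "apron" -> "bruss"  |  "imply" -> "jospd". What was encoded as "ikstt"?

In enjoy: e→f is +1, n→p is +2, j→m is +3, o→s is +4 — the shift increases by 1 each position. Each letter shifts forward by (position + 1), i.e. 1, 2, 3, … — the shift grows by one for each successive letter.
Undoing it on ikstt: i−1=h, k−2=i, s−3=p, t−4=p, t−5=o.

hippo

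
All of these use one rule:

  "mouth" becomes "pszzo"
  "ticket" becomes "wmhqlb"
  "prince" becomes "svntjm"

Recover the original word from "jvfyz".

grass

The shift increases by 1 at each position, starting from +3: 3, 4, 5, ….
Undoing it on jvfyz: j−3=g, v−4=r, f−5=a, y−6=s, z−7=s.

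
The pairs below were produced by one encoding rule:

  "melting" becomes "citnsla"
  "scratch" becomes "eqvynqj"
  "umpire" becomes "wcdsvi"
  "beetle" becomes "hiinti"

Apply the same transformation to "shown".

m(12)→c(2) and e(4)→i(8) fit y≡9x+24 (mod 26); the inverse of 9 mod 26 is 3. Each letter's alphabet position (a=0..z=25) is mapped through 9·x+24 mod 26 — an affine cipher.
On shown: s(18)→9·18+24≡4=e; h(7)→9·7+24≡9=j; o(14)→9·14+24≡20=u; w(22)→9·22+24≡14=o; n(13)→9·13+24≡11=l (all mod 26).

ejuol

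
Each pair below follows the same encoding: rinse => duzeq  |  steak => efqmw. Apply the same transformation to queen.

cgqqz

Compare letters: r→d is +12, i→u is +12, n→z is +12 — a constant shift. Every letter moves 12 places later in the alphabet, wrapping around z→a.
Applying it to queen: q+12=c, u+12=g, e+12=q, e+12=q, n+12=z.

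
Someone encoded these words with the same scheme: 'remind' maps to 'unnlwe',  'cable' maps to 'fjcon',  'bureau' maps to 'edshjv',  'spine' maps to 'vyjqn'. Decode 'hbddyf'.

escape

Shifts by position in remind: pos 0: r→u (+3), pos 1: e→n (+9), pos 2: m→n (+1), pos 3: i→l (+3), pos 4: n→w (+9), pos 5: d→e (+1) — repeating every 3. The shifts repeat in a cycle of length 3: positions 0,1,… shift by +3, +9, +1, then the pattern repeats.
Decoding hbddyf: h−3=e, b−9=s, d−1=c, d−3=a, y−9=p, f−1=e.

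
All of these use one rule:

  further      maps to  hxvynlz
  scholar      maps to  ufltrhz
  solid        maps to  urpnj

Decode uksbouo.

showing

The shift increases by 1 at each position, starting from +2: 2, 3, 4, ….
Reversing it on uksbouo: u−2=s, k−3=h, s−4=o, b−5=w, o−6=i, u−7=n, o−8=g.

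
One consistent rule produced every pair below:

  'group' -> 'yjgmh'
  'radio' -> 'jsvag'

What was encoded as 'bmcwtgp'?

jukebox

Compare letters: g→y is +18, r→j is +18, o→g is +18 — a constant shift. It's a constant shift of +18 (ROT18).
Undoing it on bmcwtgp: b−18=j, m−18=u, c−18=k, w−18=e, t−18=b, g−18=o, p−18=x.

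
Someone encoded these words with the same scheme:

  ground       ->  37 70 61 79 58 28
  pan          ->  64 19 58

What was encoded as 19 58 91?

any

g(#7)→37 and r(#18)→70: differences scale by 3, so n = 3·pos + 16. With a=1..z=26, the number is 3·pos + 16.
Undoing it on 19 58 91: 19→(19−16)÷3=1=a, 58→(58−16)÷3=14=n, 91→(91−16)÷3=25=y.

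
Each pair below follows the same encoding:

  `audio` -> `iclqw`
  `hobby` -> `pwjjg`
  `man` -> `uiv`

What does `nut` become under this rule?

vcb

Compare letters: a→i is +8, u→c is +8, d→l is +8 — a constant shift. It's a constant shift of +8 (ROT8).
On nut: n+8=v, u+8=c, t+8=b.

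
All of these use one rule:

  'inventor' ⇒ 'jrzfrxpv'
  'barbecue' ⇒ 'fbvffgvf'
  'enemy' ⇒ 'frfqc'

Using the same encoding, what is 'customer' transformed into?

The shift depends on letter class: consonant n→r is +4, but vowel i→j is +1. Two shifts are in play — +1 for a/e/i/o/u, +4 for every other letter.
On customer: c(cons)+4=g, u(vowel)+1=v, s(cons)+4=w, t(cons)+4=x, o(vowel)+1=p, m(cons)+4=q, e(vowel)+1=f, r(cons)+4=v.

gvwxpqfv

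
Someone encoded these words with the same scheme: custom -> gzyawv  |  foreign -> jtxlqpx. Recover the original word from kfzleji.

gateway

In custom: c→g is +4, u→z is +5, s→y is +6, t→a is +7 — the shift increases by 1 each position. Each letter shifts forward by (position + 4), i.e. 4, 5, 6, … — the shift grows by one for each successive letter.
Undoing it on kfzleji: k−4=g, f−5=a, z−6=t, l−7=e, e−8=w, j−9=a, i−10=y.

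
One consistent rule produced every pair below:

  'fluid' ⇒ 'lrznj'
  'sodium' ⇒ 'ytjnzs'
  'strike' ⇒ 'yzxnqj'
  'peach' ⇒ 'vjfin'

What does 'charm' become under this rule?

infxs

The shift depends on letter class: consonant f→l is +6, but vowel u→z is +5. The rule splits by letter class: vowels +5, consonants +6.
For charm: c(cons)+6=i, h(cons)+6=n, a(vowel)+5=f, r(cons)+6=x, m(cons)+6=s.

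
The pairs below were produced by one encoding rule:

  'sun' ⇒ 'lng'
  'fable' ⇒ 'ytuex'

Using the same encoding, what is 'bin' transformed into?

Compare letters: s→l is +19, u→n is +19, n→g is +19 — a constant shift. It's a constant shift of +19 (ROT19).
Applying it to bin: b+19=u, i+19=b, n+19=g.

ubg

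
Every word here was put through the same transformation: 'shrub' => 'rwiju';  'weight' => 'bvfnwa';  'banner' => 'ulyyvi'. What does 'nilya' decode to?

s(18)→r(17) and h(7)→w(22) fit y≡9x+11 (mod 26); the inverse of 9 mod 26 is 3. This is an affine cipher: with a=0,…,z=25, each position x becomes (9x+11) mod 26.
Undoing it on nilya: n(13)→3·(13−11)≡6=g; i(8)→3·(8−11)≡17=r; l(11)→3·(11−11)≡0=a; y(24)→3·(24−11)≡13=n; a(0)→3·(0−11)≡19=t (all mod 26).

grant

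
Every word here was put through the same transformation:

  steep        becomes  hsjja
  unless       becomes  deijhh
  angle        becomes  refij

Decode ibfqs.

light

s(18)→h(7) and t(19)→s(18) fit y≡11x+17 (mod 26); the inverse of 11 mod 26 is 19. Treating letters as 0–25, the rule is x ↦ 11x + 17 (mod 26).
Decoding ibfqs: i(8)→19·(8−17)≡11=l; b(1)→19·(1−17)≡8=i; f(5)→19·(5−17)≡6=g; q(16)→19·(16−17)≡7=h; s(18)→19·(18−17)≡19=t (all mod 26).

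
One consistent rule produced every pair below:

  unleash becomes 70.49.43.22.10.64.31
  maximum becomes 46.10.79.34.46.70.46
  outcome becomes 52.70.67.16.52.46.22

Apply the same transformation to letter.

Each letter becomes 3×(its alphabet position, a=1..z=26) + 7.
On letter: l=12→43, e=5→22, t=20→67, t=20→67, e=5→22, r=18→61.

43.22.67.67.22.61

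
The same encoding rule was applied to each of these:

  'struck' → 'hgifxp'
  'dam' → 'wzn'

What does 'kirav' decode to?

Letters are reflected about the middle of the alphabet (position → 25−position): Atbash.
Reversing it on kirav: k↔p, i↔r, r↔i, a↔z, v↔e.

prize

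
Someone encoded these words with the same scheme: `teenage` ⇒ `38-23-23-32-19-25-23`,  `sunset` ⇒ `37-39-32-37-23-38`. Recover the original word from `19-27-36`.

air

t is letter #20 and maps to 38: an offset of 18. The number is (letter's place in the alphabet, a=1) + 18.
Decoding 19-27-36: 19→(19−18)÷1=1=a, 27→(27−18)÷1=9=i, 36→(36−18)÷1=18=r.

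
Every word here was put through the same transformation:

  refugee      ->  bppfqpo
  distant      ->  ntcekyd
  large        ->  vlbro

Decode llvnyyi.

balcony

The shifts repeat in a cycle of length 2: positions 0,1,… shift by +10, +11, then the pattern repeats.
Reversing it on llvnyyi: l−10=b, l−11=a, v−10=l, n−11=c, y−10=o, y−11=n, i−10=y.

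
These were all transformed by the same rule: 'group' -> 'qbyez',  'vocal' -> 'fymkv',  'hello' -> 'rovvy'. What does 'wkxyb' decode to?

manor

Every letter moves 10 places later in the alphabet, wrapping around z→a.
Decoding wkxyb: w−10=m, k−10=a, x−10=n, y−10=o, b−10=r.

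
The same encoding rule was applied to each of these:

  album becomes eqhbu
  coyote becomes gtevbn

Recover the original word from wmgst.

In album: a→e is +4, l→q is +5, b→h is +6, u→b is +7 — the shift increases by 1 each position. Letter i (0-indexed) is shifted by i+4, so successive shifts are 4, 5, 6, ….
Decoding wmgst: w−4=s, m−5=h, g−6=a, s−7=l, t−8=l.

shall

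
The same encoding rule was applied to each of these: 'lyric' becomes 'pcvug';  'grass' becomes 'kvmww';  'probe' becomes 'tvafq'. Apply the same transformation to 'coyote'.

gacaxq

The shift depends on letter class: consonant l→p is +4, but vowel i→u is +12. Vowels shift forward by 12 and consonants shift forward by 4.
On coyote: c(cons)+4=g, o(vowel)+12=a, y(cons)+4=c, o(vowel)+12=a, t(cons)+4=x, e(vowel)+12=q.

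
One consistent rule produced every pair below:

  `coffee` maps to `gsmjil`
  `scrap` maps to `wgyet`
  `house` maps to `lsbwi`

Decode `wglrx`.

The shifts repeat in a cycle of length 3: positions 0,1,… shift by +4, +4, +7, then the pattern repeats.
Decoding wglrx: w−4=s, g−4=c, l−7=e, r−4=n, x−4=t.

scent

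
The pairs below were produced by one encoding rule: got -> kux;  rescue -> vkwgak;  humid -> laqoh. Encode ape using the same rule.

gtk

The shift depends on letter class: consonant g→k is +4, but vowel o→u is +6. Vowels shift forward by 6 and consonants shift forward by 4.
Applying it to ape: a(vowel)+6=g, p(cons)+4=t, e(vowel)+6=k.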